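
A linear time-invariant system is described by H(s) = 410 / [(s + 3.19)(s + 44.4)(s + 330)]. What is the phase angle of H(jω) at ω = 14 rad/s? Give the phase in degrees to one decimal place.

-97.1°

∠(j14 + 3.19) = arctan(14/3.19) = 77.16°
∠(j14 + 44.4) = arctan(14/44.4) = 17.50°
∠(j14 + 330) = arctan(14/330) = 2.43°
∠H(j14) = − (77.16° + 17.50° + 2.43°) = -97.09°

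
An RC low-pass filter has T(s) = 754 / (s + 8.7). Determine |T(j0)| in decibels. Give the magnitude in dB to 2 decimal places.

38.76 dB

T(0) = 754 / 8.7 = 86.667
20 log₁₀(86.667) = 38.757 dB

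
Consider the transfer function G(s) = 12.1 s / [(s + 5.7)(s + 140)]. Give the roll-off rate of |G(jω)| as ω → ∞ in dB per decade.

With 1 zero and 2 poles, the high-frequency asymptotic slope is 20 × (1 − 2) = -20 dB/decade.

-20 dB/decade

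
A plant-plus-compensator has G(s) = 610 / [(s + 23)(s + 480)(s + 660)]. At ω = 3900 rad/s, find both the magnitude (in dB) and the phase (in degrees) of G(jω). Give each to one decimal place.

|G| = -159.9 dB, ∠G = -253.0°

|j3900 + 23| = √(3900² + 23²) = 3900
|j3900 + 480| = √(3900² + 480²) = 3929
|j3900 + 660| = √(3900² + 660²) = 3955
|G(j3900)| = 610 / (3900 × 3929 × 3955) = 1.0063e-08
20 log₁₀(1.0063e-08) = -159.95 dB
∠(j3900 + 23) = arctan(3900/23) = 89.66°
∠(j3900 + 480) = arctan(3900/480) = 82.98°
∠(j3900 + 660) = arctan(3900/660) = 80.39°
∠G(j3900) = − (89.66° + 82.98° + 80.39°) = -253.04°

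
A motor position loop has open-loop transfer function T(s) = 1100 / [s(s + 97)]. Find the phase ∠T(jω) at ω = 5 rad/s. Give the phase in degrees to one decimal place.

-93.0°

∠(j5 + 97) = arctan(5/97) = 2.95°
∠(j5) = 90.00°
∠T(j5) = − (2.95° + 90.00°) = -92.95°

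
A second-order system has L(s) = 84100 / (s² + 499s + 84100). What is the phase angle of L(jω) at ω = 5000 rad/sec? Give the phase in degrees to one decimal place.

-174.3°

∠[(j5000)² + 499(j5000) + 84100] = ∠[-2.4916e+07 + j2.495e+06] = 174.28°
∠L(j5000) = −174.28° = -174.28°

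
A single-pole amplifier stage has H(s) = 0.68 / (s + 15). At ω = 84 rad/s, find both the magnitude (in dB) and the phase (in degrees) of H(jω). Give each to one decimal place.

|j84 + 15| = √(84² + 15²) = 85.33
|H(j84)| = 0.68 / 85.33 = 0.0079692
20 log₁₀(0.0079692) = -41.97 dB
∠(j84 + 15) = arctan(84/15) = 79.88°
∠H(j84) = −79.88° = -79.88°

|H| = -42.0 dB, ∠H = -79.9°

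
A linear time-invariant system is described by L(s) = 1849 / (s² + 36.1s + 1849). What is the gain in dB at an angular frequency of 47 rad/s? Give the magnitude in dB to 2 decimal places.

|(j47)² + 36.1(j47) + 1849| = |-360 + j1696.7| = 1734
|L(j47)| = 1849 / 1734 = 1.066
20 log₁₀(1.066) = 0.555 dB

0.56 dB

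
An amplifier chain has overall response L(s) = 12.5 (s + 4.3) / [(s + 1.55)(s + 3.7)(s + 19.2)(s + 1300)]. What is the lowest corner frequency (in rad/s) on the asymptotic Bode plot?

Break frequencies occur at each pole and zero magnitude: 1.55 rad/s, 3.7 rad/s, 4.3 rad/s, 19.2 rad/s, 1300 rad/s.
The lowest is 1.55 rad/s.

1.55 rad/s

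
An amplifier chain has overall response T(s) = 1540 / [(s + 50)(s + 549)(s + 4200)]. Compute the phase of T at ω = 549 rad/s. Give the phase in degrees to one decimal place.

-137.2°

∠(j549 + 50) = arctan(549/50) = 84.80°
∠(j549 + 549) = arctan(549/549) = 45.00°
∠(j549 + 4200) = arctan(549/4200) = 7.45°
∠T(j549) = − (84.80° + 45.00° + 7.45°) = -137.24°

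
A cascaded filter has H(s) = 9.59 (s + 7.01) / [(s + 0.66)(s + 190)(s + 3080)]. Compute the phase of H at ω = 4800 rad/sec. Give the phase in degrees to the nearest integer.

-145°

∠(j4800 + 7.01) = arctan(4800/7.01) = 89.92°
∠(j4800 + 0.66) = arctan(4800/0.66) = 89.99°
∠(j4800 + 190) = arctan(4800/190) = 87.73°
∠(j4800 + 3080) = arctan(4800/3080) = 57.31°
∠H(j4800) = 89.92° − (89.99° + 87.73° + 57.31°) = -145.12°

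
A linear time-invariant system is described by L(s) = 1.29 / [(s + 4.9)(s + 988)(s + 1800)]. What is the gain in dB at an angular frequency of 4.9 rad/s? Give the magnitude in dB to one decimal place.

|j4.9 + 4.9| = √(4.9² + 4.9²) = 6.93
|j4.9 + 988| = √(4.9² + 988²) = 988
|j4.9 + 1800| = √(4.9² + 1800²) = 1800
|L(j4.9)| = 1.29 / (6.93 × 988 × 1800) = 1.0467e-07
20 log₁₀(1.0467e-07) = -139.60 dB

-139.6 dB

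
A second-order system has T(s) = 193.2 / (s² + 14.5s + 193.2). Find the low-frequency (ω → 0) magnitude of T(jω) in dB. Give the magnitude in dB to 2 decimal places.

0.00 dB

T(0) = 193.2 / 193.2 = 1
20 log₁₀(1) = 0.000 dB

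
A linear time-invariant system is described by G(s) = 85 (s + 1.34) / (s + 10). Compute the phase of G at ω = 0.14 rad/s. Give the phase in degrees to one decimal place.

5.2°

∠(j0.14 + 1.34) = arctan(0.14/1.34) = 5.96°
∠(j0.14 + 10) = arctan(0.14/10) = 0.80°
∠G(j0.14) = 5.96° − 0.80° = 5.16°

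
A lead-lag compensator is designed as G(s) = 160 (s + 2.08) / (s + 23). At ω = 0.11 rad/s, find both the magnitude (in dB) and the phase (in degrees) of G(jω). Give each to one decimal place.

|j0.11 + 2.08| = √(0.11² + 2.08²) = 2.083
|j0.11 + 23| = √(0.11² + 23²) = 23
|G(j0.11)| = 160 × 2.083 / 23 = 14.49
20 log₁₀(14.49) = 23.22 dB
∠(j0.11 + 2.08) = arctan(0.11/2.08) = 3.03°
∠(j0.11 + 23) = arctan(0.11/23) = 0.27°
∠G(j0.11) = 3.03° − 0.27° = 2.75°

|G| = 23.2 dB, ∠G = 2.8°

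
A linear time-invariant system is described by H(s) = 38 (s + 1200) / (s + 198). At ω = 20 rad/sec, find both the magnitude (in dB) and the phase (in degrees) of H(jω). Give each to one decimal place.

|j20 + 1200| = √(20² + 1200²) = 1200
|j20 + 198| = √(20² + 198²) = 199
|H(j20)| = 38 × 1200 / 199 = 229.17
20 log₁₀(229.17) = 47.20 dB
∠(j20 + 1200) = arctan(20/1200) = 0.95°
∠(j20 + 198) = arctan(20/198) = 5.77°
∠H(j20) = 0.95° − 5.77° = -4.81°

|H| = 47.2 dB, ∠H = -4.8°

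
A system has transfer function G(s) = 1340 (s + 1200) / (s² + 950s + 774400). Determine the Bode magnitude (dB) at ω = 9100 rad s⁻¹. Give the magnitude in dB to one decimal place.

-16.5 dB

|j9100 + 1200| = √(9100² + 1200²) = 9179
|(j9100)² + 950(j9100) + 774400| = |-8.2036e+07 + j8.645e+06| = 8.249e+07
|G(j9100)| = 1340 × 9179 / 8.249e+07 = 0.1491
20 log₁₀(0.1491) = -16.53 dB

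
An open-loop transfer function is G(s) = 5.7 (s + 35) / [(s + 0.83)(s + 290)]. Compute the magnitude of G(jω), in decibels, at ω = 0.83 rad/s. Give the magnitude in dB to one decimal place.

|j0.83 + 35| = √(0.83² + 35²) = 35.01
|j0.83 + 0.83| = √(0.83² + 0.83²) = 1.174
|j0.83 + 290| = √(0.83² + 290²) = 290
|G(j0.83)| = 5.7 × 35.01 / (1.174 × 290) = 0.58624
20 log₁₀(0.58624) = -4.64 dB

-4.6 dB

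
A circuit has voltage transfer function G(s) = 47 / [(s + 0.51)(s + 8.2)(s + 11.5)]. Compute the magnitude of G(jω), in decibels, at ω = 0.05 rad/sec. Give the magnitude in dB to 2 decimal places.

-0.24 dB

|j0.05 + 0.51| = √(0.05² + 0.51²) = 0.5124
|j0.05 + 8.2| = √(0.05² + 8.2²) = 8.2
|j0.05 + 11.5| = √(0.05² + 11.5²) = 11.5
|G(j0.05)| = 47 / (0.5124 × 8.2 × 11.5) = 0.97258
20 log₁₀(0.97258) = -0.241 dB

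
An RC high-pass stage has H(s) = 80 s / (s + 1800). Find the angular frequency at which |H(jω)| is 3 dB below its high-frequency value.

For a single-pole high-pass, the −3 dB point is at the pole: ω = 1800 rad/s.

1800 rad/s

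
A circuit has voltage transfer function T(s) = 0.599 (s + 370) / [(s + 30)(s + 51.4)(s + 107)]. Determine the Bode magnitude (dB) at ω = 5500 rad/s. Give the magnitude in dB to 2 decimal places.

|j5500 + 370| = √(5500² + 370²) = 5512
|j5500 + 30| = √(5500² + 30²) = 5500
|j5500 + 51.4| = √(5500² + 51.4²) = 5500
|j5500 + 107| = √(5500² + 107²) = 5501
|T(j5500)| = 0.599 × 5512 / (5500 × 5500 × 5501) = 1.9841e-08
20 log₁₀(1.9841e-08) = -154.049 dB

-154.05 dB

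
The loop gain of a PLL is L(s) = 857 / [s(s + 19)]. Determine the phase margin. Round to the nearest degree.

36 deg

Gain crossover: |L(jω)| = 1 at ω ≈ 26.4 rad s⁻¹.
∠L(j26.4) = −90° − arctan(26.4/19) ≈ -144.23°
PM = 180° + (-144.23°) = 35.77°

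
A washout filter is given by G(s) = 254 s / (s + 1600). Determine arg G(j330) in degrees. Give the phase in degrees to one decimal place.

78.3 deg

∠(j330) = 90.00°
∠(j330 + 1600) = arctan(330/1600) = 11.65°
∠G(j330) = 90.00° − 11.65° = 78.35°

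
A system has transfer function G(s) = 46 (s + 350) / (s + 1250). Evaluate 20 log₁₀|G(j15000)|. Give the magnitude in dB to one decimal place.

33.2 dB

|j15000 + 350| = √(15000² + 350²) = 1.5e+04
|j15000 + 1250| = √(15000² + 1250²) = 1.505e+04
|G(j15000)| = 46 × 1.5e+04 / 1.505e+04 = 45.854
20 log₁₀(45.854) = 33.23 dB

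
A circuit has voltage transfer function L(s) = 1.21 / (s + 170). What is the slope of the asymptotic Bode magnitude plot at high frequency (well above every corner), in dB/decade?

With 0 zeros and 1 pole, the high-frequency asymptotic slope is 20 × (0 − 1) = -20 dB/decade.

-20 dB/decade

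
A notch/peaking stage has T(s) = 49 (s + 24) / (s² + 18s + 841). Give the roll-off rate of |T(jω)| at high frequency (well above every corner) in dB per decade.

-20 dB/decade

With 1 zero and 2 poles, the high-frequency asymptotic slope is 20 × (1 − 2) = -20 dB/decade.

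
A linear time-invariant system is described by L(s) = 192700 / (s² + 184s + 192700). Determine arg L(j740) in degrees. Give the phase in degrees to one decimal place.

-159.0°

∠[(j740)² + 184(j740) + 192700] = ∠[-3.549e+05 + j1.3616e+05] = 159.01°
∠L(j740) = −159.01° = -159.01°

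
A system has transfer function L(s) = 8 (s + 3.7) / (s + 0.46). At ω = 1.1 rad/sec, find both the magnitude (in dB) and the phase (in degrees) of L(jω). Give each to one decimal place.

|j1.1 + 3.7| = √(1.1² + 3.7²) = 3.86
|j1.1 + 0.46| = √(1.1² + 0.46²) = 1.192
|L(j1.1)| = 8 × 3.86 / 1.192 = 25.9
20 log₁₀(25.9) = 28.27 dB
∠(j1.1 + 3.7) = arctan(1.1/3.7) = 16.56°
∠(j1.1 + 0.46) = arctan(1.1/0.46) = 67.31°
∠L(j1.1) = 16.56° − 67.31° = -50.75°

|L| = 28.3 dB, ∠L = -50.7°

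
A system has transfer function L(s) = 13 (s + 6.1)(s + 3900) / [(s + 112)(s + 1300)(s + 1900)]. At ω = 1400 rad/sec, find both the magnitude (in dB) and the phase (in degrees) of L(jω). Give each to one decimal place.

|L| = -38.5 dB, ∠L = -59.4°

|j1400 + 6.1| = √(1400² + 6.1²) = 1400
|j1400 + 3900| = √(1400² + 3900²) = 4144
|j1400 + 112| = √(1400² + 112²) = 1404
|j1400 + 1300| = √(1400² + 1300²) = 1910
|j1400 + 1900| = √(1400² + 1900²) = 2360
|L(j1400)| = 13 × 1400 × 4144 / (1404 × 1910 × 2360) = 0.011909
20 log₁₀(0.011909) = -38.48 dB
∠(j1400 + 6.1) = arctan(1400/6.1) = 89.75°
∠(j1400 + 3900) = arctan(1400/3900) = 19.75°
∠(j1400 + 112) = arctan(1400/112) = 85.43°
∠(j1400 + 1300) = arctan(1400/1300) = 47.12°
∠(j1400 + 1900) = arctan(1400/1900) = 36.38°
∠L(j1400) = 89.75° + 19.75° − (85.43° + 47.12° + 36.38°) = -59.43°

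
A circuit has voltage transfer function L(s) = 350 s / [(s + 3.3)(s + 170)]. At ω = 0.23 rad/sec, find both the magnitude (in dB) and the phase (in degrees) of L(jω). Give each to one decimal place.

|L| = -16.9 dB, ∠L = 85.9°

|j0.23| = 0.23
|j0.23 + 3.3| = √(0.23² + 3.3²) = 3.308
|j0.23 + 170| = √(0.23² + 170²) = 170
|L(j0.23)| = 350 × 0.23 / (3.308 × 170) = 0.14315
20 log₁₀(0.14315) = -16.88 dB
∠(j0.23) = 90.00°
∠(j0.23 + 3.3) = arctan(0.23/3.3) = 3.99°
∠(j0.23 + 170) = arctan(0.23/170) = 0.08°
∠L(j0.23) = 90.00° − (3.99° + 0.08°) = 85.94°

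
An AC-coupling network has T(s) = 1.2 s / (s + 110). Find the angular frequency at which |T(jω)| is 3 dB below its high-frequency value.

For a single-pole high-pass, the −3 dB point is at the pole: ω = 110 rad/s.

110 rad/s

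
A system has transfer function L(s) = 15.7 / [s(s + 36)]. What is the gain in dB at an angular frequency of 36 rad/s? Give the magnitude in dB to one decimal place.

|j36 + 36| = √(36² + 36²) = 50.91
|j36| = 36
|L(j36)| = 15.7 / (50.91 × 36) = 0.008566
20 log₁₀(0.008566) = -41.34 dB

-41.3 dB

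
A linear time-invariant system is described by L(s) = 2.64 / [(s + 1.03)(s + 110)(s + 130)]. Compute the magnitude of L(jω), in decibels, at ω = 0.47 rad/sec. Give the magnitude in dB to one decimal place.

-75.8 dB

|j0.47 + 1.03| = √(0.47² + 1.03²) = 1.132
|j0.47 + 110| = √(0.47² + 110²) = 110
|j0.47 + 130| = √(0.47² + 130²) = 130
|L(j0.47)| = 2.64 / (1.132 × 110 × 130) = 0.00016306
20 log₁₀(0.00016306) = -75.75 dB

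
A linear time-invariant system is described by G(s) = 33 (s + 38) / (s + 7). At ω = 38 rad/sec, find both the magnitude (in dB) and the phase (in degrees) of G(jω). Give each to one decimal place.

|G| = 33.2 dB, ∠G = -34.6°

|j38 + 38| = √(38² + 38²) = 53.74
|j38 + 7| = √(38² + 7²) = 38.64
|G(j38)| = 33 × 53.74 / 38.64 = 45.897
20 log₁₀(45.897) = 33.24 dB
∠(j38 + 38) = arctan(38/38) = 45.00°
∠(j38 + 7) = arctan(38/7) = 79.56°
∠G(j38) = 45.00° − 79.56° = -34.56°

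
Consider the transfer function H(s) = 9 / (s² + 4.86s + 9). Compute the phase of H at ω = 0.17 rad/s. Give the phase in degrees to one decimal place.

-5.3°

∠[(j0.17)² + 4.86(j0.17) + 9] = ∠[8.9711 + j0.8262] = 5.26°
∠H(j0.17) = −5.26° = -5.26°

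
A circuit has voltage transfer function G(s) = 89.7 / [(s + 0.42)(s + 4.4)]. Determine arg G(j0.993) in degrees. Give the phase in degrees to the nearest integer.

∠(j0.993 + 0.42) = arctan(0.993/0.42) = 67.07°
∠(j0.993 + 4.4) = arctan(0.993/4.4) = 12.72°
∠G(j0.993) = − (67.07° + 12.72°) = -79.79°

-80°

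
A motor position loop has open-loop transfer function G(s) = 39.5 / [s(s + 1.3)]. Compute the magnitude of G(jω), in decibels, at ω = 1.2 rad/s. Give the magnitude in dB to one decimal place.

|j1.2 + 1.3| = √(1.2² + 1.3²) = 1.769
|j1.2| = 1.2
|G(j1.2)| = 39.5 / (1.769 × 1.2) = 18.606
20 log₁₀(18.606) = 25.39 dB

25.4 dB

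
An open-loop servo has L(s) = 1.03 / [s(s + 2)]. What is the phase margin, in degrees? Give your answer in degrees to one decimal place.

76.0°

Gain crossover: |L(jω)| = 1 at ω ≈ 0.5 rad/s.
∠L(j0.5) = −90° − arctan(0.5/2) ≈ -104.03°
PM = 180° + (-104.03°) = 75.97°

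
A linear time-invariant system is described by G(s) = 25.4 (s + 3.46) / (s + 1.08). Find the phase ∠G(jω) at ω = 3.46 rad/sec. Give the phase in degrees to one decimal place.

∠(j3.46 + 3.46) = arctan(3.46/3.46) = 45.00°
∠(j3.46 + 1.08) = arctan(3.46/1.08) = 72.66°
∠G(j3.46) = 45.00° − 72.66° = -27.66°

-27.7°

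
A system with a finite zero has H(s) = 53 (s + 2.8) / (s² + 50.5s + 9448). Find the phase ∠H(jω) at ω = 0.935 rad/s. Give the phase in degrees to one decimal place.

∠(j0.935 + 2.8) = arctan(0.935/2.8) = 18.47°
∠[(j0.935)² + 50.5(j0.935) + 9448] = ∠[9447.1 + j47.218] = 0.29°
∠H(j0.935) = 18.47° − 0.29° = 18.18°

18.2°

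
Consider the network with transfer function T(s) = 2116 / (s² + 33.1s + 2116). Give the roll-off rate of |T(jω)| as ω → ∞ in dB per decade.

With 0 zeros and 2 poles, the high-frequency asymptotic slope is 20 × (0 − 2) = -40 dB/decade.

-40 dB/decade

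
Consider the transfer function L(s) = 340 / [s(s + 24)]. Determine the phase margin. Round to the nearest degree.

62°

Gain crossover: |L(jω)| = 1 at ω ≈ 12.6 rad/sec.
∠L(j12.6) = −90° − arctan(12.6/24) ≈ -117.61°
PM = 180° + (-117.61°) = 62.39°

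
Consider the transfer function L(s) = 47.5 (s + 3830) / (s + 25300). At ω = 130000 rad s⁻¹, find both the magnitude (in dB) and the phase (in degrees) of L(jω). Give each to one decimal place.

|j130000 + 3830| = √(130000² + 3830²) = 1.301e+05
|j130000 + 25300| = √(130000² + 25300²) = 1.324e+05
|L(j130000)| = 47.5 × 1.301e+05 / 1.324e+05 = 46.645
20 log₁₀(46.645) = 33.38 dB
∠(j130000 + 3830) = arctan(130000/3830) = 88.31°
∠(j130000 + 25300) = arctan(130000/25300) = 78.99°
∠L(j130000) = 88.31° − 78.99° = 9.33°

|L| = 33.4 dB, ∠L = 9.3°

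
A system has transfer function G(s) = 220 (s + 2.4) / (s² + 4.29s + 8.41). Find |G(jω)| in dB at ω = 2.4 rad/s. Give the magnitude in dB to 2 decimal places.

36.93 dB

|j2.4 + 2.4| = √(2.4² + 2.4²) = 3.394
|(j2.4)² + 4.29(j2.4) + 8.41| = |2.65 + j10.296| = 10.63
|G(j2.4)| = 220 × 3.394 / 10.63 = 70.235
20 log₁₀(70.235) = 36.931 dB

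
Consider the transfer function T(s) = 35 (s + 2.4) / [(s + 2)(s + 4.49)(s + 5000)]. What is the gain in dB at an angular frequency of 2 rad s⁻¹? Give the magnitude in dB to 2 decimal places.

|j2 + 2.4| = √(2² + 2.4²) = 3.124
|j2 + 2| = √(2² + 2²) = 2.828
|j2 + 4.49| = √(2² + 4.49²) = 4.915
|j2 + 5000| = √(2² + 5000²) = 5000
|T(j2)| = 35 × 3.124 / (2.828 × 4.915 × 5000) = 0.001573
20 log₁₀(0.001573) = -56.065 dB

-56.07 dB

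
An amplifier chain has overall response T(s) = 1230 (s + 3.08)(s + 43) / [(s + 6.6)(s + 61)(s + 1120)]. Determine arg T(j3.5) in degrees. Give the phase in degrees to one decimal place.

21.9°

∠(j3.5 + 3.08) = arctan(3.5/3.08) = 48.65°
∠(j3.5 + 43) = arctan(3.5/43) = 4.65°
∠(j3.5 + 6.6) = arctan(3.5/6.6) = 27.94°
∠(j3.5 + 61) = arctan(3.5/61) = 3.28°
∠(j3.5 + 1120) = arctan(3.5/1120) = 0.18°
∠T(j3.5) = 48.65° + 4.65° − (27.94° + 3.28° + 0.18°) = 21.91°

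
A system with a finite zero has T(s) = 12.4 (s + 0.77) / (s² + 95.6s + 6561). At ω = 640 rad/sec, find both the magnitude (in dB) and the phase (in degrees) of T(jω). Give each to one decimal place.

|j640 + 0.77| = √(640² + 0.77²) = 640
|(j640)² + 95.6(j640) + 6561| = |-4.0304e+05 + j61184| = 4.077e+05
|T(j640)| = 12.4 × 640 / 4.077e+05 = 0.019467
20 log₁₀(0.019467) = -34.21 dB
∠(j640 + 0.77) = arctan(640/0.77) = 89.93°
∠[(j640)² + 95.6(j640) + 6561] = ∠[-4.0304e+05 + j61184] = 171.37°
∠T(j640) = 89.93° − 171.37° = -81.44°

|T| = -34.2 dB, ∠T = -81.4°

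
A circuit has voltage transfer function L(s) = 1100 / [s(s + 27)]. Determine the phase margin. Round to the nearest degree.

44 deg

Gain crossover: |L(jω)| = 1 at ω ≈ 28.2 rad/s.
∠L(j28.2) = −90° − arctan(28.2/27) ≈ -136.23°
PM = 180° + (-136.23°) = 43.77°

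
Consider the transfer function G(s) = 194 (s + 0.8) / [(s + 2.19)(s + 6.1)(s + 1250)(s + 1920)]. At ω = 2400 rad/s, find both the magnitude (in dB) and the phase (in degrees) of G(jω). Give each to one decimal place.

|G| = -160.2 dB, ∠G = -203.6°

|j2400 + 0.8| = √(2400² + 0.8²) = 2400
|j2400 + 2.19| = √(2400² + 2.19²) = 2400
|j2400 + 6.1| = √(2400² + 6.1²) = 2400
|j2400 + 1250| = √(2400² + 1250²) = 2706
|j2400 + 1920| = √(2400² + 1920²) = 3073
|G(j2400)| = 194 × 2400 / (2400 × 2400 × 2706 × 3073) = 9.7191e-09
20 log₁₀(9.7191e-09) = -160.25 dB
∠(j2400 + 0.8) = arctan(2400/0.8) = 89.98°
∠(j2400 + 2.19) = arctan(2400/2.19) = 89.95°
∠(j2400 + 6.1) = arctan(2400/6.1) = 89.85°
∠(j2400 + 1250) = arctan(2400/1250) = 62.49°
∠(j2400 + 1920) = arctan(2400/1920) = 51.34°
∠G(j2400) = 89.98° − (89.95° + 89.85° + 62.49° + 51.34°) = -203.65°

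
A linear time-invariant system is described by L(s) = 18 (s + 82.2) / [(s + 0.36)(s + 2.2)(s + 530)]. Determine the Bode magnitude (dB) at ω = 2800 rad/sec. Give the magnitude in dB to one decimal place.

|j2800 + 82.2| = √(2800² + 82.2²) = 2801
|j2800 + 0.36| = √(2800² + 0.36²) = 2800
|j2800 + 2.2| = √(2800² + 2.2²) = 2800
|j2800 + 530| = √(2800² + 530²) = 2850
|L(j2800)| = 18 × 2801 / (2800 × 2800 × 2850) = 2.2568e-06
20 log₁₀(2.2568e-06) = -112.93 dB

-112.9 dB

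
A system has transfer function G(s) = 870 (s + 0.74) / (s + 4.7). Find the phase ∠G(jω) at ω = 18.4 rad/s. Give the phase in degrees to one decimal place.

∠(j18.4 + 0.74) = arctan(18.4/0.74) = 87.70°
∠(j18.4 + 4.7) = arctan(18.4/4.7) = 75.67°
∠G(j18.4) = 87.70° − 75.67° = 12.03°

12.0°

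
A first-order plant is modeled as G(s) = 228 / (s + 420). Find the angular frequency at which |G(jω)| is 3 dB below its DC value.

420 rad/sec

For a single-pole low-pass, the −3 dB point is at the pole: ω = 420 rad/sec.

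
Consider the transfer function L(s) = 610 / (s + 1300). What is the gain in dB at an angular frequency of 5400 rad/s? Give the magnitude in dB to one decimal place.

-19.2 dB

|j5400 + 1300| = √(5400² + 1300²) = 5554
|L(j5400)| = 610 / 5554 = 0.10983
20 log₁₀(0.10983) = -19.19 dB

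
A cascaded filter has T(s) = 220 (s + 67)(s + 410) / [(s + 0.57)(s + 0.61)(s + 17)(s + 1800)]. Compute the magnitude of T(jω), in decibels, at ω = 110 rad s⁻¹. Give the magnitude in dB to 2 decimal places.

-46.10 dB

|j110 + 67| = √(110² + 67²) = 128.8
|j110 + 410| = √(110² + 410²) = 424.5
|j110 + 0.57| = √(110² + 0.57²) = 110
|j110 + 0.61| = √(110² + 0.61²) = 110
|j110 + 17| = √(110² + 17²) = 111.3
|j110 + 1800| = √(110² + 1800²) = 1803
|T(j110)| = 220 × 128.8 × 424.5 / (110 × 110 × 111.3 × 1803) = 0.0049524
20 log₁₀(0.0049524) = -46.104 dB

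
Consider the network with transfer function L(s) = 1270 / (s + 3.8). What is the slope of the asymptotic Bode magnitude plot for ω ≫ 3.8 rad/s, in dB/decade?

With 0 zeros and 1 pole, the high-frequency asymptotic slope is 20 × (0 − 1) = -20 dB/decade.

-20 dB/decade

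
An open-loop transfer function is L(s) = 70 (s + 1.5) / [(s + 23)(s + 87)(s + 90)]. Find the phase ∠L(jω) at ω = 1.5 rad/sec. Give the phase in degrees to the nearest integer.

∠(j1.5 + 1.5) = arctan(1.5/1.5) = 45.00°
∠(j1.5 + 23) = arctan(1.5/23) = 3.73°
∠(j1.5 + 87) = arctan(1.5/87) = 0.99°
∠(j1.5 + 90) = arctan(1.5/90) = 0.95°
∠L(j1.5) = 45.00° − (3.73° + 0.99° + 0.95°) = 39.33°

39°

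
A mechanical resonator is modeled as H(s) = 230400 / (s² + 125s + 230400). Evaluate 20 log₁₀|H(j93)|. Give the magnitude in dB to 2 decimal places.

0.32 dB

|(j93)² + 125(j93) + 230400| = |2.2175e+05 + j11625| = 2.221e+05
|H(j93)| = 230400 / 2.221e+05 = 1.0376
20 log₁₀(1.0376) = 0.320 dB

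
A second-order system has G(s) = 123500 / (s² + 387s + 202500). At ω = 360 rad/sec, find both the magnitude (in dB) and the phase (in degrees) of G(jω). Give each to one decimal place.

|G| = -2.1 dB, ∠G = -62.4 deg

|(j360)² + 387(j360) + 202500| = |72900 + j1.3932e+05| = 1.572e+05
|G(j360)| = 123500 / 1.572e+05 = 0.78542
20 log₁₀(0.78542) = -2.10 dB
∠[(j360)² + 387(j360) + 202500] = ∠[72900 + j1.3932e+05] = 62.38°
∠G(j360) = −62.38° = -62.38°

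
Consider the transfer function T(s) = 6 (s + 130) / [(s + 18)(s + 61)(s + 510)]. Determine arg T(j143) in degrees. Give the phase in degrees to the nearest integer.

∠(j143 + 130) = arctan(143/130) = 47.73°
∠(j143 + 18) = arctan(143/18) = 82.83°
∠(j143 + 61) = arctan(143/61) = 66.90°
∠(j143 + 510) = arctan(143/510) = 15.66°
∠T(j143) = 47.73° − (82.83° + 66.90° + 15.66°) = -117.66°

-118°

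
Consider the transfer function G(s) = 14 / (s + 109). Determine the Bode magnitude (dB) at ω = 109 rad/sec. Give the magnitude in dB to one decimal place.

|j109 + 109| = √(109² + 109²) = 154.1
|G(j109)| = 14 / 154.1 = 0.090821
20 log₁₀(0.090821) = -20.84 dB

-20.8 dB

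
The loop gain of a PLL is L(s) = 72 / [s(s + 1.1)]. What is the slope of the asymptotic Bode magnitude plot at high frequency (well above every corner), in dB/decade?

With 0 zeros and 2 poles, the high-frequency asymptotic slope is 20 × (0 − 2) = -40 dB/decade.

-40 dB/decade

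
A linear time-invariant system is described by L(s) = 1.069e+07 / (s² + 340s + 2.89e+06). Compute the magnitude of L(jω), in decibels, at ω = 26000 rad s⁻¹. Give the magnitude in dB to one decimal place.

|(j26000)² + 340(j26000) + 2.89e+06| = |-6.7311e+08 + j8.84e+06| = 6.732e+08
|L(j26000)| = 1.069e+07 / 6.732e+08 = 0.01588
20 log₁₀(0.01588) = -35.98 dB

-36.0 dB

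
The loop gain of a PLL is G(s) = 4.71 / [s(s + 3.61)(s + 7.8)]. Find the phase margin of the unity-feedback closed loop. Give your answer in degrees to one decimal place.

86.1 deg

Gain crossover: |G(jω)| = 1 at ω ≈ 0.167 rad/s.
∠G(j0.167) = −90° − arctan(0.167/3.61) − arctan(0.167/7.8) ≈ -93.88°
PM = 180° + (-93.88°) = 86.12°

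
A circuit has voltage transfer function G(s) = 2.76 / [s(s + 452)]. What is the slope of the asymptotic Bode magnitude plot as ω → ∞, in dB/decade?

With 0 zeros and 2 poles, the high-frequency asymptotic slope is 20 × (0 − 2) = -40 dB/decade.

-40 dB/decade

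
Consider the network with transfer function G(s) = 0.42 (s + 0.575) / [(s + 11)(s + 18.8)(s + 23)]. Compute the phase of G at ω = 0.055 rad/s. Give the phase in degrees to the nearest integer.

∠(j0.055 + 0.575) = arctan(0.055/0.575) = 5.46°
∠(j0.055 + 11) = arctan(0.055/11) = 0.29°
∠(j0.055 + 18.8) = arctan(0.055/18.8) = 0.17°
∠(j0.055 + 23) = arctan(0.055/23) = 0.14°
∠G(j0.055) = 5.46° − (0.29° + 0.17° + 0.14°) = 4.87°

5°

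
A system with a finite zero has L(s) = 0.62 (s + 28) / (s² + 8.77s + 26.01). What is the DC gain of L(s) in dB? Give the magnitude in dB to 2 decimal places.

-3.51 dB

L(0) = 0.62 × 28 / 26.01 = 0.66744
20 log₁₀(0.66744) = -3.512 dB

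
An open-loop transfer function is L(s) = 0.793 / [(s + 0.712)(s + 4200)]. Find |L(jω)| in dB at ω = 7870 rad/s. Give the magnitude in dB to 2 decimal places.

|j7870 + 0.712| = √(7870² + 0.712²) = 7870
|j7870 + 4200| = √(7870² + 4200²) = 8921
|L(j7870)| = 0.793 / (7870 × 8921) = 1.1295e-08
20 log₁₀(1.1295e-08) = -158.942 dB

-158.94 dB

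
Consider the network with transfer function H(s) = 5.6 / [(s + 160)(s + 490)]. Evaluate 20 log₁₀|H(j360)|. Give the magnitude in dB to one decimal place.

|j360 + 160| = √(360² + 160²) = 394
|j360 + 490| = √(360² + 490²) = 608
|H(j360)| = 5.6 / (394 × 608) = 2.3379e-05
20 log₁₀(2.3379e-05) = -92.62 dB

-92.6 dB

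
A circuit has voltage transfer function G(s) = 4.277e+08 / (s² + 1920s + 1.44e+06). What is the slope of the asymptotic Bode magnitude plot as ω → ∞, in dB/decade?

With 0 zeros and 2 poles, the high-frequency asymptotic slope is 20 × (0 − 2) = -40 dB/decade.

-40 dB/decade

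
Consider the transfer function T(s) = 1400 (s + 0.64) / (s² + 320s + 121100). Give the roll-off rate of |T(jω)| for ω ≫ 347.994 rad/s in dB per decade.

-20 dB/decade

With 1 zero and 2 poles, the high-frequency asymptotic slope is 20 × (1 − 2) = -20 dB/decade.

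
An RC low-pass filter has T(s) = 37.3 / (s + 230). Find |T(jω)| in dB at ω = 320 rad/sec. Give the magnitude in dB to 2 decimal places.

|j320 + 230| = √(320² + 230²) = 394.1
|T(j320)| = 37.3 / 394.1 = 0.094651
20 log₁₀(0.094651) = -20.478 dB

-20.48 dB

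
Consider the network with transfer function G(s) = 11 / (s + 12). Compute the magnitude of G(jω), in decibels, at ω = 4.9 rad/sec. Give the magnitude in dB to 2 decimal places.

-1.43 dB

|j4.9 + 12| = √(4.9² + 12²) = 12.96
|G(j4.9)| = 11 / 12.96 = 0.84864
20 log₁₀(0.84864) = -1.425 dB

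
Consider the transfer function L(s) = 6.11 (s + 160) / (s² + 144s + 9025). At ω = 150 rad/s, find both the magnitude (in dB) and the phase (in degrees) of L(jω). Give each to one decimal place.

|j150 + 160| = √(150² + 160²) = 219.3
|(j150)² + 144(j150) + 9025| = |-13475 + j21600| = 2.546e+04
|L(j150)| = 6.11 × 219.3 / 2.546e+04 = 0.052636
20 log₁₀(0.052636) = -25.57 dB
∠(j150 + 160) = arctan(150/160) = 43.15°
∠[(j150)² + 144(j150) + 9025] = ∠[-13475 + j21600] = 121.96°
∠L(j150) = 43.15° − 121.96° = -78.81°

|L| = -25.6 dB, ∠L = -78.8 deg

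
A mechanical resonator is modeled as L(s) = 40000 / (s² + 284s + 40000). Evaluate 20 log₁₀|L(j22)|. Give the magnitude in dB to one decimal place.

|(j22)² + 284(j22) + 40000| = |39516 + j6248| = 4.001e+04
|L(j22)| = 40000 / 4.001e+04 = 0.99983
20 log₁₀(0.99983) = -0.00 dB

-0.0 dB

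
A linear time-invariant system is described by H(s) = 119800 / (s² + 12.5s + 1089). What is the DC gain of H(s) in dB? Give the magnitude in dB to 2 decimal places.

H(0) = 119800 / 1089 = 110.01
20 log₁₀(110.01) = 40.829 dB

40.83 dB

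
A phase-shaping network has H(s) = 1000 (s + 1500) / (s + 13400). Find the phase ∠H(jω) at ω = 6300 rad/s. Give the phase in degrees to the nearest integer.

∠(j6300 + 1500) = arctan(6300/1500) = 76.61°
∠(j6300 + 13400) = arctan(6300/13400) = 25.18°
∠H(j6300) = 76.61° − 25.18° = 51.43°

51°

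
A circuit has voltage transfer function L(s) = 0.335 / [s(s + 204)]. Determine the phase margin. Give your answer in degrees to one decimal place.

90.0°

Gain crossover: |L(jω)| = 1 at ω ≈ 0.00164 rad/s.
∠L(j0.00164) = −90° − arctan(0.00164/204) ≈ -90.00°
PM = 180° + (-90.00°) = 90.00°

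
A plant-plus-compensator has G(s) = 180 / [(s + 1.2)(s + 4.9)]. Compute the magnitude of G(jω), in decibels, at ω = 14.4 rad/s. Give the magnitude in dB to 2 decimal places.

-1.73 dB

|j14.4 + 1.2| = √(14.4² + 1.2²) = 14.45
|j14.4 + 4.9| = √(14.4² + 4.9²) = 15.21
|G(j14.4)| = 180 / (14.45 × 15.21) = 0.81894
20 log₁₀(0.81894) = -1.735 dB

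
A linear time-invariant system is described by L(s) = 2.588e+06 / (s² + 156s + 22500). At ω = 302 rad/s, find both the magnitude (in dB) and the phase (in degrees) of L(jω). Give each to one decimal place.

|L| = 29.8 dB, ∠L = -145.6°

|(j302)² + 156(j302) + 22500| = |-68704 + j47112| = 8.331e+04
|L(j302)| = 2.588e+06 / 8.331e+04 = 31.066
20 log₁₀(31.066) = 29.85 dB
∠[(j302)² + 156(j302) + 22500] = ∠[-68704 + j47112] = 145.56°
∠L(j302) = −145.56° = -145.56°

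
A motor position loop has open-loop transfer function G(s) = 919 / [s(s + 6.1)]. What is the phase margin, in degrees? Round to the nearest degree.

Gain crossover: |G(jω)| = 1 at ω ≈ 30 rad/sec.
∠G(j30) = −90° − arctan(30/6.1) ≈ -168.51°
PM = 180° + (-168.51°) = 11.49°

11°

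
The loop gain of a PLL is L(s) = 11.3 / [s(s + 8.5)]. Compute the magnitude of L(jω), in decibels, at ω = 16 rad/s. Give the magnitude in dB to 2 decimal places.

-28.18 dB

|j16 + 8.5| = √(16² + 8.5²) = 18.12
|j16| = 16
|L(j16)| = 11.3 / (18.12 × 16) = 0.038981
20 log₁₀(0.038981) = -28.183 dB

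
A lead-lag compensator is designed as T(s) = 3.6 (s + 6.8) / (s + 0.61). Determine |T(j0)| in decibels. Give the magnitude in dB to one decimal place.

T(0) = 3.6 × 6.8 / 0.61 = 40.131
20 log₁₀(40.131) = 32.07 dB

32.1 dB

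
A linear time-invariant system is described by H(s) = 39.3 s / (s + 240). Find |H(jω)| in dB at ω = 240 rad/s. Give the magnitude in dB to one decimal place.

28.9 dB

|j240| = 240
|j240 + 240| = √(240² + 240²) = 339.4
|H(j240)| = 39.3 × 240 / 339.4 = 27.789
20 log₁₀(27.789) = 28.88 dB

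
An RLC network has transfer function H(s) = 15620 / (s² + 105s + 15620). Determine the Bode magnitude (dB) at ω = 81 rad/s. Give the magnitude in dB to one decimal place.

2.0 dB

|(j81)² + 105(j81) + 15620| = |9059 + j8505| = 1.243e+04
|H(j81)| = 15620 / 1.243e+04 = 1.2571
20 log₁₀(1.2571) = 1.99 dB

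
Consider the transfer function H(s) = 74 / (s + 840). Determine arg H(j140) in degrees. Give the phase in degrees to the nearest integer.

-9°

∠(j140 + 840) = arctan(140/840) = 9.46°
∠H(j140) = −9.46° = -9.46°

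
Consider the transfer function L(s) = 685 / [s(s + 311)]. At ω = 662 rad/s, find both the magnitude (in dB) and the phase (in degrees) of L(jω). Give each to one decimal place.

|j662 + 311| = √(662² + 311²) = 731.4
|j662| = 662
|L(j662)| = 685 / (731.4 × 662) = 0.0014147
20 log₁₀(0.0014147) = -56.99 dB
∠(j662 + 311) = arctan(662/311) = 64.84°
∠(j662) = 90.00°
∠L(j662) = − (64.84° + 90.00°) = -154.84°

|L| = -57.0 dB, ∠L = -154.8°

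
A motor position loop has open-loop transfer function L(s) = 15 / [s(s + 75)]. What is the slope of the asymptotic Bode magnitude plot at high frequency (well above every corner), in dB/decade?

-40 dB/decade

With 0 zeros and 2 poles, the high-frequency asymptotic slope is 20 × (0 − 2) = -40 dB/decade.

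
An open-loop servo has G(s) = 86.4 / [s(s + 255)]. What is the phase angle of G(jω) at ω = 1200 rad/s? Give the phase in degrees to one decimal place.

∠(j1200 + 255) = arctan(1200/255) = 78.00°
∠(j1200) = 90.00°
∠G(j1200) = − (78.00° + 90.00°) = -168.00°

-168.0°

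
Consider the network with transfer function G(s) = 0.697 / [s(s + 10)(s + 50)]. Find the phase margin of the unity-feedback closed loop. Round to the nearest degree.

90°

Gain crossover: |G(jω)| = 1 at ω ≈ 0.00139 rad/sec.
∠G(j0.00139) = −90° − arctan(0.00139/10) − arctan(0.00139/50) ≈ -90.01°
PM = 180° + (-90.01°) = 89.99°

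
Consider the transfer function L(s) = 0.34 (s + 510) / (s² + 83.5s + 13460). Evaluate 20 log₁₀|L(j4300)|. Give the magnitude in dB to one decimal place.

|j4300 + 510| = √(4300² + 510²) = 4330
|(j4300)² + 83.5(j4300) + 13460| = |-1.8477e+07 + j3.5905e+05| = 1.848e+07
|L(j4300)| = 0.34 × 4330 / 1.848e+07 = 7.9667e-05
20 log₁₀(7.9667e-05) = -81.97 dB

-82.0 dB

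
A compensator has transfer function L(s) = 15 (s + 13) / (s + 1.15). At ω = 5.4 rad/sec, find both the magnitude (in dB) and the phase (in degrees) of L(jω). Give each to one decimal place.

|j5.4 + 13| = √(5.4² + 13²) = 14.08
|j5.4 + 1.15| = √(5.4² + 1.15²) = 5.521
|L(j5.4)| = 15 × 14.08 / 5.521 = 38.245
20 log₁₀(38.245) = 31.65 dB
∠(j5.4 + 13) = arctan(5.4/13) = 22.56°
∠(j5.4 + 1.15) = arctan(5.4/1.15) = 77.98°
∠L(j5.4) = 22.56° − 77.98° = -55.42°

|L| = 31.7 dB, ∠L = -55.4°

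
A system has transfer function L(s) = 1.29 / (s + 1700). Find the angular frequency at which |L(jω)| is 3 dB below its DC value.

1700 rad s⁻¹

For a single-pole low-pass, the −3 dB point is at the pole: ω = 1700 rad s⁻¹.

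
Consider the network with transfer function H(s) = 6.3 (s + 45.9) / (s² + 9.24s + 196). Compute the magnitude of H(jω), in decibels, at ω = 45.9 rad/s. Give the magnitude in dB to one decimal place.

|j45.9 + 45.9| = √(45.9² + 45.9²) = 64.91
|(j45.9)² + 9.24(j45.9) + 196| = |-1910.8 + j424.12| = 1957
|H(j45.9)| = 6.3 × 64.91 / 1957 = 0.20893
20 log₁₀(0.20893) = -13.60 dB

-13.6 dB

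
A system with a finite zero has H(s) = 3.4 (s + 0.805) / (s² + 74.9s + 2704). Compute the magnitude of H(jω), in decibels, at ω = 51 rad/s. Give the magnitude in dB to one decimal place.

-26.9 dB

|j51 + 0.805| = √(51² + 0.805²) = 51.01
|(j51)² + 74.9(j51) + 2704| = |103 + j3819.9| = 3821
|H(j51)| = 3.4 × 51.01 / 3821 = 0.045383
20 log₁₀(0.045383) = -26.86 dB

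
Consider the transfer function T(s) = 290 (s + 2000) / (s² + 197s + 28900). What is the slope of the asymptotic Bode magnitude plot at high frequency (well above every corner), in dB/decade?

-20 dB/decade

With 1 zero and 2 poles, the high-frequency asymptotic slope is 20 × (1 − 2) = -20 dB/decade.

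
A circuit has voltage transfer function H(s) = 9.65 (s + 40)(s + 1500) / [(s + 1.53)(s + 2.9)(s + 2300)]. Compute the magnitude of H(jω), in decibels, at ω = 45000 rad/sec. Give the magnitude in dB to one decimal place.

|j45000 + 40| = √(45000² + 40²) = 4.5e+04
|j45000 + 1500| = √(45000² + 1500²) = 4.502e+04
|j45000 + 1.53| = √(45000² + 1.53²) = 4.5e+04
|j45000 + 2.9| = √(45000² + 2.9²) = 4.5e+04
|j45000 + 2300| = √(45000² + 2300²) = 4.506e+04
|H(j45000)| = 9.65 × 4.5e+04 × 4.502e+04 / (4.5e+04 × 4.5e+04 × 4.506e+04) = 0.00021428
20 log₁₀(0.00021428) = -73.38 dB

-73.4 dB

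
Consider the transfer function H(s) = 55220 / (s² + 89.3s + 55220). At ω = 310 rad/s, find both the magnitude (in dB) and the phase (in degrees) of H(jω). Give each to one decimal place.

|H| = 1.0 dB, ∠H = -145.9°

|(j310)² + 89.3(j310) + 55220| = |-40880 + j27683| = 4.937e+04
|H(j310)| = 55220 / 4.937e+04 = 1.1185
20 log₁₀(1.1185) = 0.97 dB
∠[(j310)² + 89.3(j310) + 55220] = ∠[-40880 + j27683] = 145.90°
∠H(j310) = −145.90° = -145.90°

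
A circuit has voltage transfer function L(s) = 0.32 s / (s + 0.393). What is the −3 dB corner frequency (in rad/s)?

0.393 rad/s

For a single-pole high-pass, the −3 dB point is at the pole: ω = 0.393 rad/s.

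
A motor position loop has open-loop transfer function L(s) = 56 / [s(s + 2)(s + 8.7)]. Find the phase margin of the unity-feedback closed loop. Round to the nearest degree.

29°

Gain crossover: |L(jω)| = 1 at ω ≈ 2.14 rad/sec.
∠L(j2.14) = −90° − arctan(2.14/2) − arctan(2.14/8.7) ≈ -150.68°
PM = 180° + (-150.68°) = 29.32°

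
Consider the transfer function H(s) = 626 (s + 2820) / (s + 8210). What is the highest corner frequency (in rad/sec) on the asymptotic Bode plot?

8210 rad/sec

Break frequencies occur at each pole and zero magnitude: 2820 rad/sec, 8210 rad/sec.
The highest is 8210 rad/sec.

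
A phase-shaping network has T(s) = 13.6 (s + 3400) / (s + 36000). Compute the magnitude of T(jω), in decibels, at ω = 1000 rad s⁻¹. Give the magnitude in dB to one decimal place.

|j1000 + 3400| = √(1000² + 3400²) = 3544
|j1000 + 36000| = √(1000² + 36000²) = 3.601e+04
|T(j1000)| = 13.6 × 3544 / 3.601e+04 = 1.3383
20 log₁₀(1.3383) = 2.53 dB

2.5 dB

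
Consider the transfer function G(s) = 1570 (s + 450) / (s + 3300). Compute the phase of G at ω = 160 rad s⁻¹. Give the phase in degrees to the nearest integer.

17°

∠(j160 + 450) = arctan(160/450) = 19.57°
∠(j160 + 3300) = arctan(160/3300) = 2.78°
∠G(j160) = 19.57° − 2.78° = 16.80°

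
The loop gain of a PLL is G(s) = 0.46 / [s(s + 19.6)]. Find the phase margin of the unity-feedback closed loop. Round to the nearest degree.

Gain crossover: |G(jω)| = 1 at ω ≈ 0.0235 rad s⁻¹.
∠G(j0.0235) = −90° − arctan(0.0235/19.6) ≈ -90.07°
PM = 180° + (-90.07°) = 89.93°

90°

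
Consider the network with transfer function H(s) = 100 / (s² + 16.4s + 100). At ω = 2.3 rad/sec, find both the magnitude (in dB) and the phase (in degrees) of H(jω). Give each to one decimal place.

|(j2.3)² + 16.4(j2.3) + 100| = |94.71 + j37.72| = 101.9
|H(j2.3)| = 100 / 101.9 = 0.98092
20 log₁₀(0.98092) = -0.17 dB
∠[(j2.3)² + 16.4(j2.3) + 100] = ∠[94.71 + j37.72] = 21.72°
∠H(j2.3) = −21.72° = -21.72°

|H| = -0.2 dB, ∠H = -21.7°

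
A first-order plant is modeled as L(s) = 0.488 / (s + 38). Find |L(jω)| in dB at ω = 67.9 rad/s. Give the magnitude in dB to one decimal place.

-44.1 dB

|j67.9 + 38| = √(67.9² + 38²) = 77.81
|L(j67.9)| = 0.488 / 77.81 = 0.0062717
20 log₁₀(0.0062717) = -44.05 dB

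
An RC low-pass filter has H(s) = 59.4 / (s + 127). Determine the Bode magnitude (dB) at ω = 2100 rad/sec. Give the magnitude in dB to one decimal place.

|j2100 + 127| = √(2100² + 127²) = 2104
|H(j2100)| = 59.4 / 2104 = 0.028234
20 log₁₀(0.028234) = -30.98 dB

-31.0 dB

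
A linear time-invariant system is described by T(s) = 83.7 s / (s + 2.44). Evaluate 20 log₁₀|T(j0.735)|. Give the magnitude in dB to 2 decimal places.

27.66 dB

|j0.735| = 0.735
|j0.735 + 2.44| = √(0.735² + 2.44²) = 2.548
|T(j0.735)| = 83.7 × 0.735 / 2.548 = 24.141
20 log₁₀(24.141) = 27.655 dB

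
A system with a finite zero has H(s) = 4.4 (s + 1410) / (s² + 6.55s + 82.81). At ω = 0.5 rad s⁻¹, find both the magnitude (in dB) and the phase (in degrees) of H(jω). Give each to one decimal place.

|j0.5 + 1410| = √(0.5² + 1410²) = 1410
|(j0.5)² + 6.55(j0.5) + 82.81| = |82.56 + j3.275| = 82.62
|H(j0.5)| = 4.4 × 1410 / 82.62 = 75.086
20 log₁₀(75.086) = 37.51 dB
∠(j0.5 + 1410) = arctan(0.5/1410) = 0.02°
∠[(j0.5)² + 6.55(j0.5) + 82.81] = ∠[82.56 + j3.275] = 2.27°
∠H(j0.5) = 0.02° − 2.27° = -2.25°

|H| = 37.5 dB, ∠H = -2.3°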